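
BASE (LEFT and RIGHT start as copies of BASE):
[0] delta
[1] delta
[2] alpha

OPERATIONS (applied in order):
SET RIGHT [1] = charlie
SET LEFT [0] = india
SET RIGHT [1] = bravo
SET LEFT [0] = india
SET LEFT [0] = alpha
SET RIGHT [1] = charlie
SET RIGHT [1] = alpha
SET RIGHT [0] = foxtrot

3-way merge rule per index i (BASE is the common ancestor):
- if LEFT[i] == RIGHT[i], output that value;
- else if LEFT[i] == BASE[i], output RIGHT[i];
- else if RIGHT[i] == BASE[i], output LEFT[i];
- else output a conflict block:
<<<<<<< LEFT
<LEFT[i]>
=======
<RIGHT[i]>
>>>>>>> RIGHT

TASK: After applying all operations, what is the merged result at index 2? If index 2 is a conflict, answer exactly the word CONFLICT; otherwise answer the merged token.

Final LEFT:  [alpha, delta, alpha]
Final RIGHT: [foxtrot, alpha, alpha]
i=0: BASE=delta L=alpha R=foxtrot all differ -> CONFLICT
i=1: L=delta=BASE, R=alpha -> take RIGHT -> alpha
i=2: L=alpha R=alpha -> agree -> alpha
Index 2 -> alpha

Answer: alpha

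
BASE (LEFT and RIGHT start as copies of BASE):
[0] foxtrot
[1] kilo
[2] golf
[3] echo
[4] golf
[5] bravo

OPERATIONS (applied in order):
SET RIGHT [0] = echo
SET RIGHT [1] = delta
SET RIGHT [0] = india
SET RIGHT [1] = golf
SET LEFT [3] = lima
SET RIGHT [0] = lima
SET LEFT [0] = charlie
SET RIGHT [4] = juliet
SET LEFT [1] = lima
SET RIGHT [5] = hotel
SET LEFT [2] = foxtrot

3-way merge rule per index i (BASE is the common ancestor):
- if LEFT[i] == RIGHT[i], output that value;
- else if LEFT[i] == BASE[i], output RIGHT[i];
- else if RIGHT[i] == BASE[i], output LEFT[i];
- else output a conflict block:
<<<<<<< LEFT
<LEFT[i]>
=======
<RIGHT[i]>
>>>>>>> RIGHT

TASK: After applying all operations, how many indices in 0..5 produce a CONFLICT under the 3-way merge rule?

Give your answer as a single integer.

Answer: 2

Derivation:
Final LEFT:  [charlie, lima, foxtrot, lima, golf, bravo]
Final RIGHT: [lima, golf, golf, echo, juliet, hotel]
i=0: BASE=foxtrot L=charlie R=lima all differ -> CONFLICT
i=1: BASE=kilo L=lima R=golf all differ -> CONFLICT
i=2: L=foxtrot, R=golf=BASE -> take LEFT -> foxtrot
i=3: L=lima, R=echo=BASE -> take LEFT -> lima
i=4: L=golf=BASE, R=juliet -> take RIGHT -> juliet
i=5: L=bravo=BASE, R=hotel -> take RIGHT -> hotel
Conflict count: 2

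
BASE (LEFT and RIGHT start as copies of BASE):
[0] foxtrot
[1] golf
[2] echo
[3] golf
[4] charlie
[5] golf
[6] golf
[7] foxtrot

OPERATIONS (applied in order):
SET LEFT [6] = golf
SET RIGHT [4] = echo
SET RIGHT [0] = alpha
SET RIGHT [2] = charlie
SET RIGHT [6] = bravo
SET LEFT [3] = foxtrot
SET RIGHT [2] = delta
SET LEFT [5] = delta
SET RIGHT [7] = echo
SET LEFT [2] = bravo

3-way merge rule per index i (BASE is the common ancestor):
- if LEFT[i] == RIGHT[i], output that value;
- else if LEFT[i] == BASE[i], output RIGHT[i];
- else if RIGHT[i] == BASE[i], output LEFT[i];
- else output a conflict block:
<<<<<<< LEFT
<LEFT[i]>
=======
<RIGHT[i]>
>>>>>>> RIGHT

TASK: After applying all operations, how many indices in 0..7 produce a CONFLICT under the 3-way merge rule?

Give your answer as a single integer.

Answer: 1

Derivation:
Final LEFT:  [foxtrot, golf, bravo, foxtrot, charlie, delta, golf, foxtrot]
Final RIGHT: [alpha, golf, delta, golf, echo, golf, bravo, echo]
i=0: L=foxtrot=BASE, R=alpha -> take RIGHT -> alpha
i=1: L=golf R=golf -> agree -> golf
i=2: BASE=echo L=bravo R=delta all differ -> CONFLICT
i=3: L=foxtrot, R=golf=BASE -> take LEFT -> foxtrot
i=4: L=charlie=BASE, R=echo -> take RIGHT -> echo
i=5: L=delta, R=golf=BASE -> take LEFT -> delta
i=6: L=golf=BASE, R=bravo -> take RIGHT -> bravo
i=7: L=foxtrot=BASE, R=echo -> take RIGHT -> echo
Conflict count: 1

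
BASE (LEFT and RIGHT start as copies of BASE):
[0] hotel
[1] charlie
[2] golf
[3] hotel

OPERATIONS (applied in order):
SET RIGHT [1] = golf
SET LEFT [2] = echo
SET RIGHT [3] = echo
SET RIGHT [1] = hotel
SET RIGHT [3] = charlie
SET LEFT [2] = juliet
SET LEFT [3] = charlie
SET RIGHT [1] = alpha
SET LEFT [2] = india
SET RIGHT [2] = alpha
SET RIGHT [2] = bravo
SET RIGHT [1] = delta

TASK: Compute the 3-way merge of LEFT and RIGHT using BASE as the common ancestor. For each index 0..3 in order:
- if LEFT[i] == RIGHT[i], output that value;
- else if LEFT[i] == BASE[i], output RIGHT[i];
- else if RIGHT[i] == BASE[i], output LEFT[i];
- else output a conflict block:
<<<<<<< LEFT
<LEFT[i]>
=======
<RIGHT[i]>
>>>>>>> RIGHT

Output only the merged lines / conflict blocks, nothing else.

Answer: hotel
delta
<<<<<<< LEFT
india
=======
bravo
>>>>>>> RIGHT
charlie

Derivation:
Final LEFT:  [hotel, charlie, india, charlie]
Final RIGHT: [hotel, delta, bravo, charlie]
i=0: L=hotel R=hotel -> agree -> hotel
i=1: L=charlie=BASE, R=delta -> take RIGHT -> delta
i=2: BASE=golf L=india R=bravo all differ -> CONFLICT
i=3: L=charlie R=charlie -> agree -> charlie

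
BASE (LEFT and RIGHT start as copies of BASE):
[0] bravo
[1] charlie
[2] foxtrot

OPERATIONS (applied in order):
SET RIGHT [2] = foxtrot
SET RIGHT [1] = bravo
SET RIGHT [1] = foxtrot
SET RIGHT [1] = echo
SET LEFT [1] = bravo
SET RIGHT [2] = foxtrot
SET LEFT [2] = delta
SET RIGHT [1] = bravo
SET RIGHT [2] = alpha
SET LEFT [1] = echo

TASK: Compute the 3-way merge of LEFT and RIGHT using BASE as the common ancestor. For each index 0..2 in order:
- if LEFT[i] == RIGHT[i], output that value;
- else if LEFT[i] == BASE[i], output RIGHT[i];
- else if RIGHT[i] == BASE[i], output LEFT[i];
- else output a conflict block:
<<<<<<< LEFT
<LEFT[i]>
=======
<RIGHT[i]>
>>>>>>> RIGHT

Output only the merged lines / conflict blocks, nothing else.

Answer: bravo
<<<<<<< LEFT
echo
=======
bravo
>>>>>>> RIGHT
<<<<<<< LEFT
delta
=======
alpha
>>>>>>> RIGHT

Derivation:
Final LEFT:  [bravo, echo, delta]
Final RIGHT: [bravo, bravo, alpha]
i=0: L=bravo R=bravo -> agree -> bravo
i=1: BASE=charlie L=echo R=bravo all differ -> CONFLICT
i=2: BASE=foxtrot L=delta R=alpha all differ -> CONFLICT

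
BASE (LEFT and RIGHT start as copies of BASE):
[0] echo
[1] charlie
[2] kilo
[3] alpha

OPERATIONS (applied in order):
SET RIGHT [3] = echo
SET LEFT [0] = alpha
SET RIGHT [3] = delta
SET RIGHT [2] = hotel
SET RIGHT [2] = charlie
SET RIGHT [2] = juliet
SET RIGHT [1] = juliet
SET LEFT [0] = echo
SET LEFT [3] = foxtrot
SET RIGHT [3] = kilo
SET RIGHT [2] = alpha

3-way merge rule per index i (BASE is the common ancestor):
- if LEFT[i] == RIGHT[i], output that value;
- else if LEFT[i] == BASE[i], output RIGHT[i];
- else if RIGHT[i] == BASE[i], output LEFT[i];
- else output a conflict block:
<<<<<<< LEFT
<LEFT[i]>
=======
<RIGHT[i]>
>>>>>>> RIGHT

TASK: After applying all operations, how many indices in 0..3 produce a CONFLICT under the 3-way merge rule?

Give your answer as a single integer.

Answer: 1

Derivation:
Final LEFT:  [echo, charlie, kilo, foxtrot]
Final RIGHT: [echo, juliet, alpha, kilo]
i=0: L=echo R=echo -> agree -> echo
i=1: L=charlie=BASE, R=juliet -> take RIGHT -> juliet
i=2: L=kilo=BASE, R=alpha -> take RIGHT -> alpha
i=3: BASE=alpha L=foxtrot R=kilo all differ -> CONFLICT
Conflict count: 1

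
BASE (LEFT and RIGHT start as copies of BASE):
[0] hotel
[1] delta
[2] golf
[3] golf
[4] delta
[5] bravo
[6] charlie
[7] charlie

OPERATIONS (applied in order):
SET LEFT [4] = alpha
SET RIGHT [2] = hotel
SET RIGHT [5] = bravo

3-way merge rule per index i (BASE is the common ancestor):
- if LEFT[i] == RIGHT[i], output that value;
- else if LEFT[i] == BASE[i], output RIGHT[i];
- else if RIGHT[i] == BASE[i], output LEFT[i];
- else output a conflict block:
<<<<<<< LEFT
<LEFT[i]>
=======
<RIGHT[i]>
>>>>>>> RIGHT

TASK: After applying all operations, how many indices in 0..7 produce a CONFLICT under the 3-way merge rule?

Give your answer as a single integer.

Answer: 0

Derivation:
Final LEFT:  [hotel, delta, golf, golf, alpha, bravo, charlie, charlie]
Final RIGHT: [hotel, delta, hotel, golf, delta, bravo, charlie, charlie]
i=0: L=hotel R=hotel -> agree -> hotel
i=1: L=delta R=delta -> agree -> delta
i=2: L=golf=BASE, R=hotel -> take RIGHT -> hotel
i=3: L=golf R=golf -> agree -> golf
i=4: L=alpha, R=delta=BASE -> take LEFT -> alpha
i=5: L=bravo R=bravo -> agree -> bravo
i=6: L=charlie R=charlie -> agree -> charlie
i=7: L=charlie R=charlie -> agree -> charlie
Conflict count: 0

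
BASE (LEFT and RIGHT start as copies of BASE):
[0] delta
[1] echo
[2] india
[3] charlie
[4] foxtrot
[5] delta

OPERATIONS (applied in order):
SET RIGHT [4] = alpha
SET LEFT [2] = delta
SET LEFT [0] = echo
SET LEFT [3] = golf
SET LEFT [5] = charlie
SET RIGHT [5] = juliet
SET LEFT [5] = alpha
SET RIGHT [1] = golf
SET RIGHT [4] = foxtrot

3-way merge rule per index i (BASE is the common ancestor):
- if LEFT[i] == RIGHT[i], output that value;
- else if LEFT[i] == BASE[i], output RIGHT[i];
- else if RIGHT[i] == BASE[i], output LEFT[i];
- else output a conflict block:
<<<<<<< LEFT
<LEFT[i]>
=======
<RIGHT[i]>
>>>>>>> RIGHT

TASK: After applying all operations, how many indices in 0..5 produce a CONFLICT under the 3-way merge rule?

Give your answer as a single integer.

Answer: 1

Derivation:
Final LEFT:  [echo, echo, delta, golf, foxtrot, alpha]
Final RIGHT: [delta, golf, india, charlie, foxtrot, juliet]
i=0: L=echo, R=delta=BASE -> take LEFT -> echo
i=1: L=echo=BASE, R=golf -> take RIGHT -> golf
i=2: L=delta, R=india=BASE -> take LEFT -> delta
i=3: L=golf, R=charlie=BASE -> take LEFT -> golf
i=4: L=foxtrot R=foxtrot -> agree -> foxtrot
i=5: BASE=delta L=alpha R=juliet all differ -> CONFLICT
Conflict count: 1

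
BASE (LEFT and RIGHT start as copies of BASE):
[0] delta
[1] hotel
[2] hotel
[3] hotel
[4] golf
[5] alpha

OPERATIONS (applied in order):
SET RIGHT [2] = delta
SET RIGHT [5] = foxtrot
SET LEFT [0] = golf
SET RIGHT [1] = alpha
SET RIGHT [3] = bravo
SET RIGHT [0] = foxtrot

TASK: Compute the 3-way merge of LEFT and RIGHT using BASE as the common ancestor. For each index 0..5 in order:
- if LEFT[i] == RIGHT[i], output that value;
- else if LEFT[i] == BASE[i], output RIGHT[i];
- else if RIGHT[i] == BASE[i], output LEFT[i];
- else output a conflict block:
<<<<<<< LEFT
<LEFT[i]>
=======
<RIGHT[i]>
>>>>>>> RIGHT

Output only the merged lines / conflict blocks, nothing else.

Final LEFT:  [golf, hotel, hotel, hotel, golf, alpha]
Final RIGHT: [foxtrot, alpha, delta, bravo, golf, foxtrot]
i=0: BASE=delta L=golf R=foxtrot all differ -> CONFLICT
i=1: L=hotel=BASE, R=alpha -> take RIGHT -> alpha
i=2: L=hotel=BASE, R=delta -> take RIGHT -> delta
i=3: L=hotel=BASE, R=bravo -> take RIGHT -> bravo
i=4: L=golf R=golf -> agree -> golf
i=5: L=alpha=BASE, R=foxtrot -> take RIGHT -> foxtrot

Answer: <<<<<<< LEFT
golf
=======
foxtrot
>>>>>>> RIGHT
alpha
delta
bravo
golf
foxtrot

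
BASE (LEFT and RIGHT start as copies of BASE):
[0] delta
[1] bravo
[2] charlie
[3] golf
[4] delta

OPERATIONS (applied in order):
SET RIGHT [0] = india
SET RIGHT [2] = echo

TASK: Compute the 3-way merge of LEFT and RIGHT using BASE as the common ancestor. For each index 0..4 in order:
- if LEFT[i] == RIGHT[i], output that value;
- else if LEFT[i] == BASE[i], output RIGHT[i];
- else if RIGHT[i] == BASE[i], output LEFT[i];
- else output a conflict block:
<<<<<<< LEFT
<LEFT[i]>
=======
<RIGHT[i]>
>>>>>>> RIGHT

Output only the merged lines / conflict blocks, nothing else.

Final LEFT:  [delta, bravo, charlie, golf, delta]
Final RIGHT: [india, bravo, echo, golf, delta]
i=0: L=delta=BASE, R=india -> take RIGHT -> india
i=1: L=bravo R=bravo -> agree -> bravo
i=2: L=charlie=BASE, R=echo -> take RIGHT -> echo
i=3: L=golf R=golf -> agree -> golf
i=4: L=delta R=delta -> agree -> delta

Answer: india
bravo
echo
golf
delta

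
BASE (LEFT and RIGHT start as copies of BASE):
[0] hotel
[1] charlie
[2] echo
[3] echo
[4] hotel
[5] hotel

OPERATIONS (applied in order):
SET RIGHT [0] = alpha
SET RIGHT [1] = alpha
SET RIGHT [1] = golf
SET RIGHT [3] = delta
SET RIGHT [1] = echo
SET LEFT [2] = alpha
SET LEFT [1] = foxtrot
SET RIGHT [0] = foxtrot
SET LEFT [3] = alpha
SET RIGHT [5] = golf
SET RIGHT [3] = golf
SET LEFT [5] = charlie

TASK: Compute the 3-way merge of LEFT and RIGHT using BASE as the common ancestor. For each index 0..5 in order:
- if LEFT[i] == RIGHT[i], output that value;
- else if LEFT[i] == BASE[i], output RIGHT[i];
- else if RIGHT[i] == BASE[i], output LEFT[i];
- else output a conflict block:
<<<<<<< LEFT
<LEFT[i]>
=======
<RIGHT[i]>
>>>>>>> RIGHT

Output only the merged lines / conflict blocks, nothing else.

Final LEFT:  [hotel, foxtrot, alpha, alpha, hotel, charlie]
Final RIGHT: [foxtrot, echo, echo, golf, hotel, golf]
i=0: L=hotel=BASE, R=foxtrot -> take RIGHT -> foxtrot
i=1: BASE=charlie L=foxtrot R=echo all differ -> CONFLICT
i=2: L=alpha, R=echo=BASE -> take LEFT -> alpha
i=3: BASE=echo L=alpha R=golf all differ -> CONFLICT
i=4: L=hotel R=hotel -> agree -> hotel
i=5: BASE=hotel L=charlie R=golf all differ -> CONFLICT

Answer: foxtrot
<<<<<<< LEFT
foxtrot
=======
echo
>>>>>>> RIGHT
alpha
<<<<<<< LEFT
alpha
=======
golf
>>>>>>> RIGHT
hotel
<<<<<<< LEFT
charlie
=======
golf
>>>>>>> RIGHT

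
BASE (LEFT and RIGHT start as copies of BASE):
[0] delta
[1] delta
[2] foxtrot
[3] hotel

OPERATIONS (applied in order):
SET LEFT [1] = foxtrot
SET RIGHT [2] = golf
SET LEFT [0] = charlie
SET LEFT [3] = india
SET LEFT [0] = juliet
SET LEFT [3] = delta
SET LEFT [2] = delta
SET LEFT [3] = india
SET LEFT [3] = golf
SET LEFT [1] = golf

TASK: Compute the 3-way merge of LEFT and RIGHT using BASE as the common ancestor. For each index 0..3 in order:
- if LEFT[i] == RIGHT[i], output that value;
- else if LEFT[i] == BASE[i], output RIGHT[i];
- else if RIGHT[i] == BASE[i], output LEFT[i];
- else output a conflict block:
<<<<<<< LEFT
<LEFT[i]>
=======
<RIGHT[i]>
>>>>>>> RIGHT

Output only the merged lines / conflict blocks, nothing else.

Final LEFT:  [juliet, golf, delta, golf]
Final RIGHT: [delta, delta, golf, hotel]
i=0: L=juliet, R=delta=BASE -> take LEFT -> juliet
i=1: L=golf, R=delta=BASE -> take LEFT -> golf
i=2: BASE=foxtrot L=delta R=golf all differ -> CONFLICT
i=3: L=golf, R=hotel=BASE -> take LEFT -> golf

Answer: juliet
golf
<<<<<<< LEFT
delta
=======
golf
>>>>>>> RIGHT
golf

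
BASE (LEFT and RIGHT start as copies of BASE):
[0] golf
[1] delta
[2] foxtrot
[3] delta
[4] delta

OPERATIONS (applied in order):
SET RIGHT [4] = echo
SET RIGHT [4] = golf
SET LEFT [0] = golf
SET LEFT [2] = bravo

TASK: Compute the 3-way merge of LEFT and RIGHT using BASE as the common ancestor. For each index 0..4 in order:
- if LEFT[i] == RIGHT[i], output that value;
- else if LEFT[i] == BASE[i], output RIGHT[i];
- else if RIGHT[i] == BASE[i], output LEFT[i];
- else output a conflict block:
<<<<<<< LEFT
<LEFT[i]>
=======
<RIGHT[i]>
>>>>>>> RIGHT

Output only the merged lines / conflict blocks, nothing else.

Final LEFT:  [golf, delta, bravo, delta, delta]
Final RIGHT: [golf, delta, foxtrot, delta, golf]
i=0: L=golf R=golf -> agree -> golf
i=1: L=delta R=delta -> agree -> delta
i=2: L=bravo, R=foxtrot=BASE -> take LEFT -> bravo
i=3: L=delta R=delta -> agree -> delta
i=4: L=delta=BASE, R=golf -> take RIGHT -> golf

Answer: golf
delta
bravo
delta
golf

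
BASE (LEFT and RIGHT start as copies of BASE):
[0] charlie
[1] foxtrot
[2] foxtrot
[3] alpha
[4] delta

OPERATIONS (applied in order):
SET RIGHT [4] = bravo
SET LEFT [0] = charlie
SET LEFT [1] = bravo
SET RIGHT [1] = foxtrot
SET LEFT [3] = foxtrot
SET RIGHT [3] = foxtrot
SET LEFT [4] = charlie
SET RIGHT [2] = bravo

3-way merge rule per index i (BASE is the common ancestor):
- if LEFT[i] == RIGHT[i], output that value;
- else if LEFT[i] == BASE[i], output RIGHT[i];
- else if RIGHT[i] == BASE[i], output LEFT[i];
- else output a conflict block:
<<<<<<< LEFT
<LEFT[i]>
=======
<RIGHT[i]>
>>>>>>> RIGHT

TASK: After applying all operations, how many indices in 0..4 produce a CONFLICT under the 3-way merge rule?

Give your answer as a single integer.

Final LEFT:  [charlie, bravo, foxtrot, foxtrot, charlie]
Final RIGHT: [charlie, foxtrot, bravo, foxtrot, bravo]
i=0: L=charlie R=charlie -> agree -> charlie
i=1: L=bravo, R=foxtrot=BASE -> take LEFT -> bravo
i=2: L=foxtrot=BASE, R=bravo -> take RIGHT -> bravo
i=3: L=foxtrot R=foxtrot -> agree -> foxtrot
i=4: BASE=delta L=charlie R=bravo all differ -> CONFLICT
Conflict count: 1

Answer: 1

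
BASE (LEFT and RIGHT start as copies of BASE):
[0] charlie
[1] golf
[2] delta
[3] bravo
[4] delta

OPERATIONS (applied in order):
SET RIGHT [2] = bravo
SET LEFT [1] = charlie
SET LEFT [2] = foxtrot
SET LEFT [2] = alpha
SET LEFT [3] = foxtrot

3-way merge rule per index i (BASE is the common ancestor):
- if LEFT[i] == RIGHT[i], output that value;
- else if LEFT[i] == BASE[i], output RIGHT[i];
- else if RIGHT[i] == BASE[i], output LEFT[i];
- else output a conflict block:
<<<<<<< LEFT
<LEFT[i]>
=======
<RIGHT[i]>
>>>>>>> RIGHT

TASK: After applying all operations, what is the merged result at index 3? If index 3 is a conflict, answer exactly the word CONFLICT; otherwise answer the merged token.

Answer: foxtrot

Derivation:
Final LEFT:  [charlie, charlie, alpha, foxtrot, delta]
Final RIGHT: [charlie, golf, bravo, bravo, delta]
i=0: L=charlie R=charlie -> agree -> charlie
i=1: L=charlie, R=golf=BASE -> take LEFT -> charlie
i=2: BASE=delta L=alpha R=bravo all differ -> CONFLICT
i=3: L=foxtrot, R=bravo=BASE -> take LEFT -> foxtrot
i=4: L=delta R=delta -> agree -> delta
Index 3 -> foxtrot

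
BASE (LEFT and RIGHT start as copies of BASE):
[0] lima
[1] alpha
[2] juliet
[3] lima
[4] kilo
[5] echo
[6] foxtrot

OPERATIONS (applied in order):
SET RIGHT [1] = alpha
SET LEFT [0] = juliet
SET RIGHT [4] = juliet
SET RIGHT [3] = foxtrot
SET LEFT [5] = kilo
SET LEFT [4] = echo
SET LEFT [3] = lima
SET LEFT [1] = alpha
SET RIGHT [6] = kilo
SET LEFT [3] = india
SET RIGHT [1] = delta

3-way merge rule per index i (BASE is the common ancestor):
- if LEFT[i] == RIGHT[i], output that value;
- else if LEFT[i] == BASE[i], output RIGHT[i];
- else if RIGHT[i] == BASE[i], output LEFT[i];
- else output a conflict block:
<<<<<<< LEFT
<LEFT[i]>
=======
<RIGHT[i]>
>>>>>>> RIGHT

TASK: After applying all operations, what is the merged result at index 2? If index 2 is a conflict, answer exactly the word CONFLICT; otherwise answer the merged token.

Final LEFT:  [juliet, alpha, juliet, india, echo, kilo, foxtrot]
Final RIGHT: [lima, delta, juliet, foxtrot, juliet, echo, kilo]
i=0: L=juliet, R=lima=BASE -> take LEFT -> juliet
i=1: L=alpha=BASE, R=delta -> take RIGHT -> delta
i=2: L=juliet R=juliet -> agree -> juliet
i=3: BASE=lima L=india R=foxtrot all differ -> CONFLICT
i=4: BASE=kilo L=echo R=juliet all differ -> CONFLICT
i=5: L=kilo, R=echo=BASE -> take LEFT -> kilo
i=6: L=foxtrot=BASE, R=kilo -> take RIGHT -> kilo
Index 2 -> juliet

Answer: juliet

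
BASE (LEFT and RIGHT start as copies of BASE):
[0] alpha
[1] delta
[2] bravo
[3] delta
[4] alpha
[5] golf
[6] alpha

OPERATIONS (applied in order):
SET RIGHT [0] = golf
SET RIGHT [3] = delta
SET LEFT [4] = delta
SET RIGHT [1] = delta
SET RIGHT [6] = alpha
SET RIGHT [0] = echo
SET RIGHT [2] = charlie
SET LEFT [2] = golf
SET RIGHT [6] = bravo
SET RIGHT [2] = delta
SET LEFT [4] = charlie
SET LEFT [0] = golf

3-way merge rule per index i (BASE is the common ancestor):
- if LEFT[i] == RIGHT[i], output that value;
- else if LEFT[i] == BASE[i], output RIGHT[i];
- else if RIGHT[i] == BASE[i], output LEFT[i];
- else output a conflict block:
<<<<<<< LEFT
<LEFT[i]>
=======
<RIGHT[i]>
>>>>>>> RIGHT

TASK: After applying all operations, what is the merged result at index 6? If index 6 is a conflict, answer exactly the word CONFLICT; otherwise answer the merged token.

Final LEFT:  [golf, delta, golf, delta, charlie, golf, alpha]
Final RIGHT: [echo, delta, delta, delta, alpha, golf, bravo]
i=0: BASE=alpha L=golf R=echo all differ -> CONFLICT
i=1: L=delta R=delta -> agree -> delta
i=2: BASE=bravo L=golf R=delta all differ -> CONFLICT
i=3: L=delta R=delta -> agree -> delta
i=4: L=charlie, R=alpha=BASE -> take LEFT -> charlie
i=5: L=golf R=golf -> agree -> golf
i=6: L=alpha=BASE, R=bravo -> take RIGHT -> bravo
Index 6 -> bravo

Answer: bravo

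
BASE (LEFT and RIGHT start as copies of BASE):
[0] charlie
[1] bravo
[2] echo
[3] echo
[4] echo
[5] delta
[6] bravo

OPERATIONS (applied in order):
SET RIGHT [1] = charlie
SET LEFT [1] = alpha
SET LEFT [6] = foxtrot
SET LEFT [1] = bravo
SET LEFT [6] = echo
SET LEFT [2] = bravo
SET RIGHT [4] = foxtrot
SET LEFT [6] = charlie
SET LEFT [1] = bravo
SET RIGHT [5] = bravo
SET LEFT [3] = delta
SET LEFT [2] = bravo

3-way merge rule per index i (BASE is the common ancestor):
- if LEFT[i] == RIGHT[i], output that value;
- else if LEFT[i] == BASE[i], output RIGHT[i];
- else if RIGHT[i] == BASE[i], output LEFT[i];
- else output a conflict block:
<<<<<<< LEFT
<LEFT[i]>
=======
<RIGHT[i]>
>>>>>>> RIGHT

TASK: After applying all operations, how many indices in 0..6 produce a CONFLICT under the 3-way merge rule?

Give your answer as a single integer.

Answer: 0

Derivation:
Final LEFT:  [charlie, bravo, bravo, delta, echo, delta, charlie]
Final RIGHT: [charlie, charlie, echo, echo, foxtrot, bravo, bravo]
i=0: L=charlie R=charlie -> agree -> charlie
i=1: L=bravo=BASE, R=charlie -> take RIGHT -> charlie
i=2: L=bravo, R=echo=BASE -> take LEFT -> bravo
i=3: L=delta, R=echo=BASE -> take LEFT -> delta
i=4: L=echo=BASE, R=foxtrot -> take RIGHT -> foxtrot
i=5: L=delta=BASE, R=bravo -> take RIGHT -> bravo
i=6: L=charlie, R=bravo=BASE -> take LEFT -> charlie
Conflict count: 0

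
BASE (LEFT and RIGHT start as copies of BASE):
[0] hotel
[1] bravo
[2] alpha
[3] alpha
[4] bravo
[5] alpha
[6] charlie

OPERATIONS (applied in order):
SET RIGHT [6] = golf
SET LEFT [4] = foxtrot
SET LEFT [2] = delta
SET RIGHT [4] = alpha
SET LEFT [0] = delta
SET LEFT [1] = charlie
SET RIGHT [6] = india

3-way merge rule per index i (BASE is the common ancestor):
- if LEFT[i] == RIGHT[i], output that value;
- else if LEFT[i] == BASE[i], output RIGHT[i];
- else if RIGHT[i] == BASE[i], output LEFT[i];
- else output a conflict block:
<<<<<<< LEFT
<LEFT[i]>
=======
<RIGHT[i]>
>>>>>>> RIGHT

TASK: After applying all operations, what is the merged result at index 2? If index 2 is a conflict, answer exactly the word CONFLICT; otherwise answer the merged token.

Final LEFT:  [delta, charlie, delta, alpha, foxtrot, alpha, charlie]
Final RIGHT: [hotel, bravo, alpha, alpha, alpha, alpha, india]
i=0: L=delta, R=hotel=BASE -> take LEFT -> delta
i=1: L=charlie, R=bravo=BASE -> take LEFT -> charlie
i=2: L=delta, R=alpha=BASE -> take LEFT -> delta
i=3: L=alpha R=alpha -> agree -> alpha
i=4: BASE=bravo L=foxtrot R=alpha all differ -> CONFLICT
i=5: L=alpha R=alpha -> agree -> alpha
i=6: L=charlie=BASE, R=india -> take RIGHT -> india
Index 2 -> delta

Answer: delta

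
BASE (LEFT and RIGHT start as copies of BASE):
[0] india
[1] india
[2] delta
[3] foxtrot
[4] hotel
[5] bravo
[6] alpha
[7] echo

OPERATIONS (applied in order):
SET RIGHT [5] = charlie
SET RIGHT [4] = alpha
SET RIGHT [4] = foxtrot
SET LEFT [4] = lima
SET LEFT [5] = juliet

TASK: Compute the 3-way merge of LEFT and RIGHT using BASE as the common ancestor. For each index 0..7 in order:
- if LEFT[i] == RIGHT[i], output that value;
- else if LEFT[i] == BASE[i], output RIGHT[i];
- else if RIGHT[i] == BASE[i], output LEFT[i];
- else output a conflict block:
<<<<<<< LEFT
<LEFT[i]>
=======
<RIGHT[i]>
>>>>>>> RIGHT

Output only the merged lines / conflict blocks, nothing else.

Final LEFT:  [india, india, delta, foxtrot, lima, juliet, alpha, echo]
Final RIGHT: [india, india, delta, foxtrot, foxtrot, charlie, alpha, echo]
i=0: L=india R=india -> agree -> india
i=1: L=india R=india -> agree -> india
i=2: L=delta R=delta -> agree -> delta
i=3: L=foxtrot R=foxtrot -> agree -> foxtrot
i=4: BASE=hotel L=lima R=foxtrot all differ -> CONFLICT
i=5: BASE=bravo L=juliet R=charlie all differ -> CONFLICT
i=6: L=alpha R=alpha -> agree -> alpha
i=7: L=echo R=echo -> agree -> echo

Answer: india
india
delta
foxtrot
<<<<<<< LEFT
lima
=======
foxtrot
>>>>>>> RIGHT
<<<<<<< LEFT
juliet
=======
charlie
>>>>>>> RIGHT
alpha
echo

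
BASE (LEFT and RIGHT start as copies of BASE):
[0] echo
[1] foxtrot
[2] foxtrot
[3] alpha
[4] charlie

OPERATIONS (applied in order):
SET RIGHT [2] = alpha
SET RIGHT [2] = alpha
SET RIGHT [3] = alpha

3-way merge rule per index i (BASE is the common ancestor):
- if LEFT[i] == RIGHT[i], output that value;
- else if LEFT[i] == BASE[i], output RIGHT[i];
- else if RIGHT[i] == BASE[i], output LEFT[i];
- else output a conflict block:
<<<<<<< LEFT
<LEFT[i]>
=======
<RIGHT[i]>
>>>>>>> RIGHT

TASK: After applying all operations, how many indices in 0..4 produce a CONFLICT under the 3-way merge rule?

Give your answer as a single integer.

Answer: 0

Derivation:
Final LEFT:  [echo, foxtrot, foxtrot, alpha, charlie]
Final RIGHT: [echo, foxtrot, alpha, alpha, charlie]
i=0: L=echo R=echo -> agree -> echo
i=1: L=foxtrot R=foxtrot -> agree -> foxtrot
i=2: L=foxtrot=BASE, R=alpha -> take RIGHT -> alpha
i=3: L=alpha R=alpha -> agree -> alpha
i=4: L=charlie R=charlie -> agree -> charlie
Conflict count: 0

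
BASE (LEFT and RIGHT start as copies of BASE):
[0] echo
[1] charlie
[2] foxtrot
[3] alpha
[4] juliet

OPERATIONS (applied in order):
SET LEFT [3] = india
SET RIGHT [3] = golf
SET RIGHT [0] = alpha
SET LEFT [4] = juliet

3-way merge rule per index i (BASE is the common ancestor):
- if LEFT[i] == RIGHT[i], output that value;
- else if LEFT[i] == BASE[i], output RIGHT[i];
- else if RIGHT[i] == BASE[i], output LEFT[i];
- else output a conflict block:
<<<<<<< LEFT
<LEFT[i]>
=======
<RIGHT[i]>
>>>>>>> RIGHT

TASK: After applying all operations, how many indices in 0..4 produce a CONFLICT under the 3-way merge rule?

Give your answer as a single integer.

Answer: 1

Derivation:
Final LEFT:  [echo, charlie, foxtrot, india, juliet]
Final RIGHT: [alpha, charlie, foxtrot, golf, juliet]
i=0: L=echo=BASE, R=alpha -> take RIGHT -> alpha
i=1: L=charlie R=charlie -> agree -> charlie
i=2: L=foxtrot R=foxtrot -> agree -> foxtrot
i=3: BASE=alpha L=india R=golf all differ -> CONFLICT
i=4: L=juliet R=juliet -> agree -> juliet
Conflict count: 1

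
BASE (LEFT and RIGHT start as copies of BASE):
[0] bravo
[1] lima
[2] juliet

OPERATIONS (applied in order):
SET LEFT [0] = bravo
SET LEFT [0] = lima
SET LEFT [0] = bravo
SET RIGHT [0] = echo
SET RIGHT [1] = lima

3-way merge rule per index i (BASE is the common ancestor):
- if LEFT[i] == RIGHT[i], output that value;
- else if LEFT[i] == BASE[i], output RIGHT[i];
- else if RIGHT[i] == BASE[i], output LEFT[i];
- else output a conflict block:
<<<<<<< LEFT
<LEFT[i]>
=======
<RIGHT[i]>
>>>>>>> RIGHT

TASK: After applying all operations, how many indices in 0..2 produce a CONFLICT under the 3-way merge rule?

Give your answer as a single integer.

Answer: 0

Derivation:
Final LEFT:  [bravo, lima, juliet]
Final RIGHT: [echo, lima, juliet]
i=0: L=bravo=BASE, R=echo -> take RIGHT -> echo
i=1: L=lima R=lima -> agree -> lima
i=2: L=juliet R=juliet -> agree -> juliet
Conflict count: 0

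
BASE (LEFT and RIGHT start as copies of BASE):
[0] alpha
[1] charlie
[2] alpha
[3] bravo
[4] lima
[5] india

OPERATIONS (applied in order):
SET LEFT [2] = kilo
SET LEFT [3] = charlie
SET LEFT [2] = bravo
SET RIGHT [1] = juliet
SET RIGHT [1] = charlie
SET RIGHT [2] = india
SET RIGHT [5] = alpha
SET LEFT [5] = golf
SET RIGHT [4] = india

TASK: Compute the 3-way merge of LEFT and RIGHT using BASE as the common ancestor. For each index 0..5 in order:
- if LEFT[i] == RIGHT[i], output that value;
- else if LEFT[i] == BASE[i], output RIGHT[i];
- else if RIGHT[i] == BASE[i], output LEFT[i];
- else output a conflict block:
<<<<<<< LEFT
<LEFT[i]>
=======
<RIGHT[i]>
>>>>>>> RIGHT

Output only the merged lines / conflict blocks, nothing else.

Final LEFT:  [alpha, charlie, bravo, charlie, lima, golf]
Final RIGHT: [alpha, charlie, india, bravo, india, alpha]
i=0: L=alpha R=alpha -> agree -> alpha
i=1: L=charlie R=charlie -> agree -> charlie
i=2: BASE=alpha L=bravo R=india all differ -> CONFLICT
i=3: L=charlie, R=bravo=BASE -> take LEFT -> charlie
i=4: L=lima=BASE, R=india -> take RIGHT -> india
i=5: BASE=india L=golf R=alpha all differ -> CONFLICT

Answer: alpha
charlie
<<<<<<< LEFT
bravo
=======
india
>>>>>>> RIGHT
charlie
india
<<<<<<< LEFT
golf
=======
alpha
>>>>>>> RIGHT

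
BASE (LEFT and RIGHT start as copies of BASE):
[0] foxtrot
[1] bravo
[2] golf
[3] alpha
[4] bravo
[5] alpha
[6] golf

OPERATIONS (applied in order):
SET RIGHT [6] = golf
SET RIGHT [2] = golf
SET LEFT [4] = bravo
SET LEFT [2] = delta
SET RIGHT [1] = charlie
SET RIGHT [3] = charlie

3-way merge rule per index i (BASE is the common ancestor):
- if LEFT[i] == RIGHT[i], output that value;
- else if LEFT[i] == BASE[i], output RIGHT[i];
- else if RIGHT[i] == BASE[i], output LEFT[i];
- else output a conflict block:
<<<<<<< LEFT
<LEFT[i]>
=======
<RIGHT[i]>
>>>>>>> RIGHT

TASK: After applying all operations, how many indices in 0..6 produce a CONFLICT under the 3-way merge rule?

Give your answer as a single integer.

Final LEFT:  [foxtrot, bravo, delta, alpha, bravo, alpha, golf]
Final RIGHT: [foxtrot, charlie, golf, charlie, bravo, alpha, golf]
i=0: L=foxtrot R=foxtrot -> agree -> foxtrot
i=1: L=bravo=BASE, R=charlie -> take RIGHT -> charlie
i=2: L=delta, R=golf=BASE -> take LEFT -> delta
i=3: L=alpha=BASE, R=charlie -> take RIGHT -> charlie
i=4: L=bravo R=bravo -> agree -> bravo
i=5: L=alpha R=alpha -> agree -> alpha
i=6: L=golf R=golf -> agree -> golf
Conflict count: 0

Answer: 0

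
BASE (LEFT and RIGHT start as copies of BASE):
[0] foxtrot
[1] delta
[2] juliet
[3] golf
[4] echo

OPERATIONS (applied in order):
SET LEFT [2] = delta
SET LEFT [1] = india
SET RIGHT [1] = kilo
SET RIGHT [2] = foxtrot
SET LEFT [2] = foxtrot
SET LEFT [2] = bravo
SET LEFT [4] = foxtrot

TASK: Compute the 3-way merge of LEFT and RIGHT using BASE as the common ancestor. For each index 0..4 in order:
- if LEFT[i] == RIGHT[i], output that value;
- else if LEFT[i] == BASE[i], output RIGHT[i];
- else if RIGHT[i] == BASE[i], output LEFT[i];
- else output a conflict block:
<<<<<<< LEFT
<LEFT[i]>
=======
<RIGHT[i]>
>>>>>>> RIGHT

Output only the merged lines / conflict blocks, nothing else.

Answer: foxtrot
<<<<<<< LEFT
india
=======
kilo
>>>>>>> RIGHT
<<<<<<< LEFT
bravo
=======
foxtrot
>>>>>>> RIGHT
golf
foxtrot

Derivation:
Final LEFT:  [foxtrot, india, bravo, golf, foxtrot]
Final RIGHT: [foxtrot, kilo, foxtrot, golf, echo]
i=0: L=foxtrot R=foxtrot -> agree -> foxtrot
i=1: BASE=delta L=india R=kilo all differ -> CONFLICT
i=2: BASE=juliet L=bravo R=foxtrot all differ -> CONFLICT
i=3: L=golf R=golf -> agree -> golf
i=4: L=foxtrot, R=echo=BASE -> take LEFT -> foxtrot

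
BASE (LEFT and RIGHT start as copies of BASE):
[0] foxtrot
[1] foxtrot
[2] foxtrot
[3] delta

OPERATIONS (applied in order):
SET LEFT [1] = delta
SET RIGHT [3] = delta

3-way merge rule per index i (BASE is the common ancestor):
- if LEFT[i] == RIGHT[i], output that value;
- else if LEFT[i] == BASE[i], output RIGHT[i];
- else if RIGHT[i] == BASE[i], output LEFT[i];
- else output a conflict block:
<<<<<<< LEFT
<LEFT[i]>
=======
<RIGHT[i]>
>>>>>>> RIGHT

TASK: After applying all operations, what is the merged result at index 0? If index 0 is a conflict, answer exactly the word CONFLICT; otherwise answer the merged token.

Answer: foxtrot

Derivation:
Final LEFT:  [foxtrot, delta, foxtrot, delta]
Final RIGHT: [foxtrot, foxtrot, foxtrot, delta]
i=0: L=foxtrot R=foxtrot -> agree -> foxtrot
i=1: L=delta, R=foxtrot=BASE -> take LEFT -> delta
i=2: L=foxtrot R=foxtrot -> agree -> foxtrot
i=3: L=delta R=delta -> agree -> delta
Index 0 -> foxtrot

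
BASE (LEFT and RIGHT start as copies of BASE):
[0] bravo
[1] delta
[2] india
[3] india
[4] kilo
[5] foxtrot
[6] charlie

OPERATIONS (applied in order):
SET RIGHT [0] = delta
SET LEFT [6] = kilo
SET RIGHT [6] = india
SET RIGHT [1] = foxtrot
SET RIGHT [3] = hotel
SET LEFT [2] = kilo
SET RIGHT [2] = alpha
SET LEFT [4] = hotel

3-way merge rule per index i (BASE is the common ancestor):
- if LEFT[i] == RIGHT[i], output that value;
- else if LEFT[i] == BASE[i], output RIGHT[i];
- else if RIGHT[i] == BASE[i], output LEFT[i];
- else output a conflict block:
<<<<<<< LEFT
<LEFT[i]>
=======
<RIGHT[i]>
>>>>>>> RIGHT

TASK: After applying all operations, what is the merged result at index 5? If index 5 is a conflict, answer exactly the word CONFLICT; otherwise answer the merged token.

Answer: foxtrot

Derivation:
Final LEFT:  [bravo, delta, kilo, india, hotel, foxtrot, kilo]
Final RIGHT: [delta, foxtrot, alpha, hotel, kilo, foxtrot, india]
i=0: L=bravo=BASE, R=delta -> take RIGHT -> delta
i=1: L=delta=BASE, R=foxtrot -> take RIGHT -> foxtrot
i=2: BASE=india L=kilo R=alpha all differ -> CONFLICT
i=3: L=india=BASE, R=hotel -> take RIGHT -> hotel
i=4: L=hotel, R=kilo=BASE -> take LEFT -> hotel
i=5: L=foxtrot R=foxtrot -> agree -> foxtrot
i=6: BASE=charlie L=kilo R=india all differ -> CONFLICT
Index 5 -> foxtrot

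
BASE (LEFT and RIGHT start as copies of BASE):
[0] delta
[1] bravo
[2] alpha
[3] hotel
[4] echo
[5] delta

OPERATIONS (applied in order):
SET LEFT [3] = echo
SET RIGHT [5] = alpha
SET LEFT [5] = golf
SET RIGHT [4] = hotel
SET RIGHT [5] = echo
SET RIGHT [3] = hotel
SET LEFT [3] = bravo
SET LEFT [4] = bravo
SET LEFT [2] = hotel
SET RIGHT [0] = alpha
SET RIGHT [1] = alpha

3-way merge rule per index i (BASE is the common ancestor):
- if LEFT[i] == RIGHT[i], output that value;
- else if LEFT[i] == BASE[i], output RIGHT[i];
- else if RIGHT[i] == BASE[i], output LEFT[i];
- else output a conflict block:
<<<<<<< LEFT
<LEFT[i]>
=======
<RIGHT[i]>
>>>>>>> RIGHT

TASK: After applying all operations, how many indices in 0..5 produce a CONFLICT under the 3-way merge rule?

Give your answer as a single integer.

Final LEFT:  [delta, bravo, hotel, bravo, bravo, golf]
Final RIGHT: [alpha, alpha, alpha, hotel, hotel, echo]
i=0: L=delta=BASE, R=alpha -> take RIGHT -> alpha
i=1: L=bravo=BASE, R=alpha -> take RIGHT -> alpha
i=2: L=hotel, R=alpha=BASE -> take LEFT -> hotel
i=3: L=bravo, R=hotel=BASE -> take LEFT -> bravo
i=4: BASE=echo L=bravo R=hotel all differ -> CONFLICT
i=5: BASE=delta L=golf R=echo all differ -> CONFLICT
Conflict count: 2

Answer: 2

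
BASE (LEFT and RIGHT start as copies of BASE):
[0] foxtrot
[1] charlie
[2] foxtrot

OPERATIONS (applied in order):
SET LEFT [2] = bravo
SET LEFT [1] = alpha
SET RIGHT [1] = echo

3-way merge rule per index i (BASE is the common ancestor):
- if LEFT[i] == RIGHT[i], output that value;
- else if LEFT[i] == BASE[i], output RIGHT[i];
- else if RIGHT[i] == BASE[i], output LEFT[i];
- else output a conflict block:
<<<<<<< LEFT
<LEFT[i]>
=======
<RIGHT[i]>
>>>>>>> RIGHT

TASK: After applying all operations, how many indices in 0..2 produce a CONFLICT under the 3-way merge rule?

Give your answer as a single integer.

Answer: 1

Derivation:
Final LEFT:  [foxtrot, alpha, bravo]
Final RIGHT: [foxtrot, echo, foxtrot]
i=0: L=foxtrot R=foxtrot -> agree -> foxtrot
i=1: BASE=charlie L=alpha R=echo all differ -> CONFLICT
i=2: L=bravo, R=foxtrot=BASE -> take LEFT -> bravo
Conflict count: 1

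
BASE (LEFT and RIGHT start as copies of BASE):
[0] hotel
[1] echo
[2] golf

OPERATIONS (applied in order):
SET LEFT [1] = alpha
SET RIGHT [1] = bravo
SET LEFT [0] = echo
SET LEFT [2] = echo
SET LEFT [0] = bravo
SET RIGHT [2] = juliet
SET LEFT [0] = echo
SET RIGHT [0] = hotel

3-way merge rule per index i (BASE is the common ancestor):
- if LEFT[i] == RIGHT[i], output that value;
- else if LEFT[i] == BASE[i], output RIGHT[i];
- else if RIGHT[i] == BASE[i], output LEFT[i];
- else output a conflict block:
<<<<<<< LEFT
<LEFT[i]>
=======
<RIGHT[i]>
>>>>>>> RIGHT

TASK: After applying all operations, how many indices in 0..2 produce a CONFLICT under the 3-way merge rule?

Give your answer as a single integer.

Answer: 2

Derivation:
Final LEFT:  [echo, alpha, echo]
Final RIGHT: [hotel, bravo, juliet]
i=0: L=echo, R=hotel=BASE -> take LEFT -> echo
i=1: BASE=echo L=alpha R=bravo all differ -> CONFLICT
i=2: BASE=golf L=echo R=juliet all differ -> CONFLICT
Conflict count: 2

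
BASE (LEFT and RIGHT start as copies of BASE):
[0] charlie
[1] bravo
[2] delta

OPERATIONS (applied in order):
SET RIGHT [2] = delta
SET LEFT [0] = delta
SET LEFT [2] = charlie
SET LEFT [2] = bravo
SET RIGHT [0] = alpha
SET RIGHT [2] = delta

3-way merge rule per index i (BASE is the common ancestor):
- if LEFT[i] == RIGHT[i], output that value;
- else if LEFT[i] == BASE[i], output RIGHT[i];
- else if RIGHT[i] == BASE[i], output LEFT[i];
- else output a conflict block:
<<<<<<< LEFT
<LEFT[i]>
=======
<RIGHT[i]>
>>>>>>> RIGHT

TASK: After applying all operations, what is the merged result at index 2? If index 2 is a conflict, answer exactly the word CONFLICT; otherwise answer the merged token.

Final LEFT:  [delta, bravo, bravo]
Final RIGHT: [alpha, bravo, delta]
i=0: BASE=charlie L=delta R=alpha all differ -> CONFLICT
i=1: L=bravo R=bravo -> agree -> bravo
i=2: L=bravo, R=delta=BASE -> take LEFT -> bravo
Index 2 -> bravo

Answer: bravo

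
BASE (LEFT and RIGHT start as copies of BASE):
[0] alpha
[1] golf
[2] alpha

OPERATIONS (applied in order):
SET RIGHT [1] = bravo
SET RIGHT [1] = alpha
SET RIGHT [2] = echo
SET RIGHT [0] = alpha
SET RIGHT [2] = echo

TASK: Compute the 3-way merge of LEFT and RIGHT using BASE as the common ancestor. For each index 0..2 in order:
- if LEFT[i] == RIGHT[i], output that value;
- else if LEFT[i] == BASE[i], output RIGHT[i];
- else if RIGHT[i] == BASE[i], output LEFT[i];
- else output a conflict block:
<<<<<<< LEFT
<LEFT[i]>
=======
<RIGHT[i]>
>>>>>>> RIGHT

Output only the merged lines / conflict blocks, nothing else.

Final LEFT:  [alpha, golf, alpha]
Final RIGHT: [alpha, alpha, echo]
i=0: L=alpha R=alpha -> agree -> alpha
i=1: L=golf=BASE, R=alpha -> take RIGHT -> alpha
i=2: L=alpha=BASE, R=echo -> take RIGHT -> echo

Answer: alpha
alpha
echo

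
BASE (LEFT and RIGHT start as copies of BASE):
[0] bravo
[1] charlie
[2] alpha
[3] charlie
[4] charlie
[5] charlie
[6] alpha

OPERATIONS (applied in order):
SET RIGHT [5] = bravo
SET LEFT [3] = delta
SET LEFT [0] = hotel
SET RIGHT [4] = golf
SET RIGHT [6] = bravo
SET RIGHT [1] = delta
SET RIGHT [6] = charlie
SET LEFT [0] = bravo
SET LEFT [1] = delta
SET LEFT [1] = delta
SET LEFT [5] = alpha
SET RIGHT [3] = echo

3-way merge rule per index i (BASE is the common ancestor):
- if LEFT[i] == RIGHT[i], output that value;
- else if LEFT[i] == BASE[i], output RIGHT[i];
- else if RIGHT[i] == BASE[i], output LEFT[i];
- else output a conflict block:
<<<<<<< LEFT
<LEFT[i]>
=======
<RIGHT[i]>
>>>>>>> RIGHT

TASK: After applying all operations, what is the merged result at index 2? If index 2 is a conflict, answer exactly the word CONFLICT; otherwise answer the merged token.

Answer: alpha

Derivation:
Final LEFT:  [bravo, delta, alpha, delta, charlie, alpha, alpha]
Final RIGHT: [bravo, delta, alpha, echo, golf, bravo, charlie]
i=0: L=bravo R=bravo -> agree -> bravo
i=1: L=delta R=delta -> agree -> delta
i=2: L=alpha R=alpha -> agree -> alpha
i=3: BASE=charlie L=delta R=echo all differ -> CONFLICT
i=4: L=charlie=BASE, R=golf -> take RIGHT -> golf
i=5: BASE=charlie L=alpha R=bravo all differ -> CONFLICT
i=6: L=alpha=BASE, R=charlie -> take RIGHT -> charlie
Index 2 -> alpha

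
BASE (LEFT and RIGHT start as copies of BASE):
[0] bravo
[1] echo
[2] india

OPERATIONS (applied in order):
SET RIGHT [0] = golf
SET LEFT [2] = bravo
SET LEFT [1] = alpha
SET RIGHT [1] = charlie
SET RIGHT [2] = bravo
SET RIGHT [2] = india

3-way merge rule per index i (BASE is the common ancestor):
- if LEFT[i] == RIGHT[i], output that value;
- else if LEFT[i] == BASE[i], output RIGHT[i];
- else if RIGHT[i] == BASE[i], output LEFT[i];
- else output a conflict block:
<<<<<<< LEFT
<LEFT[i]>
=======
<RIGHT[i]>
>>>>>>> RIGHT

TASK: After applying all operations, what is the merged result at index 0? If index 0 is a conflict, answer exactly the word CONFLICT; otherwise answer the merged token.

Answer: golf

Derivation:
Final LEFT:  [bravo, alpha, bravo]
Final RIGHT: [golf, charlie, india]
i=0: L=bravo=BASE, R=golf -> take RIGHT -> golf
i=1: BASE=echo L=alpha R=charlie all differ -> CONFLICT
i=2: L=bravo, R=india=BASE -> take LEFT -> bravo
Index 0 -> golf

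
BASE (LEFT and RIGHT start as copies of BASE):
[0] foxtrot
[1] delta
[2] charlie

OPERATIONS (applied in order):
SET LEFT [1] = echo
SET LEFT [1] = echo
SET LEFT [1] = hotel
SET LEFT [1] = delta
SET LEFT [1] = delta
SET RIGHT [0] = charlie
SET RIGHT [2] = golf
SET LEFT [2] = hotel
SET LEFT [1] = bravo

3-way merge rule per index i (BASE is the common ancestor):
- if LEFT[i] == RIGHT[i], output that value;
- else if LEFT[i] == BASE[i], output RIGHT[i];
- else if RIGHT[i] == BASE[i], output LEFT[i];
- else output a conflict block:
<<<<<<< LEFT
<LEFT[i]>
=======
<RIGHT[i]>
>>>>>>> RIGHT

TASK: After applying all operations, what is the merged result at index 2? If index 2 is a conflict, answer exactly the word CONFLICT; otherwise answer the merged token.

Final LEFT:  [foxtrot, bravo, hotel]
Final RIGHT: [charlie, delta, golf]
i=0: L=foxtrot=BASE, R=charlie -> take RIGHT -> charlie
i=1: L=bravo, R=delta=BASE -> take LEFT -> bravo
i=2: BASE=charlie L=hotel R=golf all differ -> CONFLICT
Index 2 -> CONFLICT

Answer: CONFLICT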